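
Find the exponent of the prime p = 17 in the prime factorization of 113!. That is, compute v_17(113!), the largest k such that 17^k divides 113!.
v_17(113!) = 6

Legendre's formula: v_p(n!) = Σ_{k ≥ 1} ⌊n / p^k⌋. For p = 17, n = 113, the terms are:
  ⌊113/17^1⌋ = ⌊113/17⌋ = 6
(the next term ⌊113/17^2⌋ = 0, terminating the sum). Summing: v_17(113!) = 6 = 6.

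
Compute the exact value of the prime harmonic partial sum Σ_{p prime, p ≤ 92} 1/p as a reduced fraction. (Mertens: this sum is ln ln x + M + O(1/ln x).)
Σ 1/p = 42605658161771733665696611824842057/23768741896345550770650537601358310

π(92) = 24, so the primes ≤ 92 are [2, 3, 5, 7, 11, 13, 17, 19, 23, 29, 31, 37, 41, 43, 47, 53, 59, 61, 67, 71, 73, 79, 83, 89]. Summing 1/p over these primes: 42605658161771733665696611824842057/23768741896345550770650537601358310 ≈ 1.7925. Mertens estimate ln ln(92) + 0.2615 ≈ 1.7704.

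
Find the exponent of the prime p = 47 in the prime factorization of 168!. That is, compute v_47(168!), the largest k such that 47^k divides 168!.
v_47(168!) = 3

Legendre's formula: v_p(n!) = Σ_{k ≥ 1} ⌊n / p^k⌋. For p = 47, n = 168, the terms are:
  ⌊168/47^1⌋ = ⌊168/47⌋ = 3
(the next term ⌊168/47^2⌋ = 0, terminating the sum). Summing: v_47(168!) = 3 = 3.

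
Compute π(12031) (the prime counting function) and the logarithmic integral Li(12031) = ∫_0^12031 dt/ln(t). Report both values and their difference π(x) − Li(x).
π(12031) = 1440;  Li(12031) ≈ 1464.40;  π(x) − Li(x) ≈ -24.40.

Direct count of primes ≤ 12031 gives π(12031) = 1440. Numerical evaluation of the logarithmic integral gives Li(12031) ≈ 1464.40. The difference π(x) − Li(x) ≈ -24.40 is typically negative for small/moderate x (Li(x) overestimates), though Littlewood's theorem shows this sign changes infinitely often.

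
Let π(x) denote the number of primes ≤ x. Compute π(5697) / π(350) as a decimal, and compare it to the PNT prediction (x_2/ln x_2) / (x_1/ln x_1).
π(5697)/π(350) = 750/70 ≈ 10.7143;  PNT prediction ≈ 11.0261.

π(350) = 70 and π(5697) = 750, so π(5697)/π(350) ≈ 10.7143. The PNT-predicted ratio is (5697/ln(5697)) / (350/ln(350)) ≈ 11.0261. The two agree to within a few percent, as expected.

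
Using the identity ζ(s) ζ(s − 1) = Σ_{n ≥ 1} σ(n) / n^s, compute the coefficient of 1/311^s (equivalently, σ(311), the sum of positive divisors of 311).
σ(311) = 312

In the product (Σ m^0/m^s)(Σ k / k^s) = Σ (Σ_{d | n} d) / n^s, the coefficient of 1/n^s is σ(n) = Σ_{d | n} d. For n = 311, divisors are [1, 311]; summing: σ(311) = 312.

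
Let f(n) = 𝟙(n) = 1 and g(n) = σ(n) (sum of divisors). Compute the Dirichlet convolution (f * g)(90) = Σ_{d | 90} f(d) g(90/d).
(𝟙 * σ)(90) = 504

Divisors of 90: [1, 2, 3, 5, 6, 9, 10, 15, 18, 30, 45, 90]. For each d | 90:
  d = 1: 𝟙(1) · σ(90/1) = 1 · 234 = 234
  d = 2: 𝟙(2) · σ(90/2) = 1 · 78 = 78
  d = 3: 𝟙(3) · σ(90/3) = 1 · 72 = 72
  d = 5: 𝟙(5) · σ(90/5) = 1 · 39 = 39
  d = 6: 𝟙(6) · σ(90/6) = 1 · 24 = 24
  d = 9: 𝟙(9) · σ(90/9) = 1 · 18 = 18
  d = 10: 𝟙(10) · σ(90/10) = 1 · 13 = 13
  d = 15: 𝟙(15) · σ(90/15) = 1 · 12 = 12
  d = 18: 𝟙(18) · σ(90/18) = 1 · 6 = 6
  d = 30: 𝟙(30) · σ(90/30) = 1 · 4 = 4
  d = 45: 𝟙(45) · σ(90/45) = 1 · 3 = 3
  d = 90: 𝟙(90) · σ(90/90) = 1 · 1 = 1
Summing: (𝟙 * σ)(90) = 234 + 78 + 72 + 39 + 24 + 18 + 13 + 12 + 6 + 4 + 3 + 1 = 504.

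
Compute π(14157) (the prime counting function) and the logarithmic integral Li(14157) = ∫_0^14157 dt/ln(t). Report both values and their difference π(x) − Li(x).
π(14157) = 1666;  Li(14157) ≈ 1688.69;  π(x) − Li(x) ≈ -22.69.

Direct count of primes ≤ 14157 gives π(14157) = 1666. Numerical evaluation of the logarithmic integral gives Li(14157) ≈ 1688.69. The difference π(x) − Li(x) ≈ -22.69 is typically negative for small/moderate x (Li(x) overestimates), though Littlewood's theorem shows this sign changes infinitely often.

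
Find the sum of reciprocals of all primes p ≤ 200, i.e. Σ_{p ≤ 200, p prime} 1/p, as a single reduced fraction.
Σ 1/p = 15202313841027497739047080375538859939135227730139536997746371469607707132833646367/7799922041683461553249199106329813876687996789903550945093032474868511536164700810

π(200) = 46, so the primes ≤ 200 are [2, 3, 5, 7, 11, 13, 17, 19, 23, 29, 31, 37, 41, 43, 47, 53, 59, 61, 67, 71, 73, 79, 83, 89, 97, 101, 103, 107, 109, 113, 127, 131, 137, 139, 149, 151, 157, 163, 167, 173, 179, 181, 191, 193, 197, 199]. Summing 1/p over these primes: 15202313841027497739047080375538859939135227730139536997746371469607707132833646367/7799922041683461553249199106329813876687996789903550945093032474868511536164700810 ≈ 1.9490. Mertens estimate ln ln(200) + 0.2615 ≈ 1.9289.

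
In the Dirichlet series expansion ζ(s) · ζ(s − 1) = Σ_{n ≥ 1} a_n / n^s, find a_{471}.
σ(471) = 632

In the product (Σ m^0/m^s)(Σ k / k^s) = Σ (Σ_{d | n} d) / n^s, the coefficient of 1/n^s is σ(n) = Σ_{d | n} d. For n = 471, divisors are [1, 3, 157, 471]; summing: σ(471) = 632.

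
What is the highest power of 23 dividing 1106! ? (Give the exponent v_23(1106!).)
v_23(1106!) = 50

Legendre's formula: v_p(n!) = Σ_{k ≥ 1} ⌊n / p^k⌋. For p = 23, n = 1106, the terms are:
  ⌊1106/23^1⌋ = ⌊1106/23⌋ = 48
  ⌊1106/23^2⌋ = ⌊1106/529⌋ = 2
(the next term ⌊1106/23^3⌋ = 0, terminating the sum). Summing: v_23(1106!) = 48 + 2 = 50.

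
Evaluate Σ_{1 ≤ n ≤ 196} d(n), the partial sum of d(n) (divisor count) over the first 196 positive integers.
Σ_{n ≤ 196} d(n) = 1070

Compute d(n) for each 1 ≤ n ≤ 196: d(1) = 1, d(2) = 2, d(3) = 2, d(4) = 3, d(5) = 2, d(6) = 4, d(7) = 2, d(8) = 4, d(9) = 3, d(10) = 4, d(11) = 2, d(12) = 6, d(13) = 2, d(14) = 4, d(15) = 4, d(16) = 5, d(17) = 2, d(18) = 6, d(19) = 2, d(20) = 6, d(21) = 4, d(22) = 4, d(23) = 2, d(24) = 8, d(25) = 3, d(26) = 4, d(27) = 4, d(28) = 6, d(29) = 2, d(30) = 8, d(31) = 2, d(32) = 6, d(33) = 4, d(34) = 4, d(35) = 4, d(36) = 9, d(37) = 2, d(38) = 4, d(39) = 4, d(40) = 8, d(41) = 2, d(42) = 8, d(43) = 2, d(44) = 6, d(45) = 6, d(46) = 4, d(47) = 2, d(48) = 10, d(49) = 3, d(50) = 6, d(51) = 4, d(52) = 6, d(53) = 2, d(54) = 8, d(55) = 4, d(56) = 8, d(57) = 4, d(58) = 4, d(59) = 2, d(60) = 12, d(61) = 2, d(62) = 4, d(63) = 6, d(64) = 7, d(65) = 4, d(66) = 8, d(67) = 2, d(68) = 6, d(69) = 4, d(70) = 8, d(71) = 2, d(72) = 12, d(73) = 2, d(74) = 4, d(75) = 6, d(76) = 6, d(77) = 4, d(78) = 8, d(79) = 2, d(80) = 10, d(81) = 5, d(82) = 4, d(83) = 2, d(84) = 12, d(85) = 4, d(86) = 4, d(87) = 4, d(88) = 8, d(89) = 2, d(90) = 12, d(91) = 4, d(92) = 6, d(93) = 4, d(94) = 4, d(95) = 4, d(96) = 12, d(97) = 2, d(98) = 6, d(99) = 6, d(100) = 9, d(101) = 2, d(102) = 8, d(103) = 2, d(104) = 8, d(105) = 8, d(106) = 4, d(107) = 2, d(108) = 12, d(109) = 2, d(110) = 8, d(111) = 4, d(112) = 10, d(113) = 2, d(114) = 8, d(115) = 4, d(116) = 6, d(117) = 6, d(118) = 4, d(119) = 4, d(120) = 16, d(121) = 3, d(122) = 4, d(123) = 4, d(124) = 6, d(125) = 4, d(126) = 12, d(127) = 2, d(128) = 8, d(129) = 4, d(130) = 8, d(131) = 2, d(132) = 12, d(133) = 4, d(134) = 4, d(135) = 8, d(136) = 8, d(137) = 2, d(138) = 8, d(139) = 2, d(140) = 12, d(141) = 4, d(142) = 4, d(143) = 4, d(144) = 15, d(145) = 4, d(146) = 4, d(147) = 6, d(148) = 6, d(149) = 2, d(150) = 12, d(151) = 2, d(152) = 8, d(153) = 6, d(154) = 8, d(155) = 4, d(156) = 12, d(157) = 2, d(158) = 4, d(159) = 4, d(160) = 12, d(161) = 4, d(162) = 10, d(163) = 2, d(164) = 6, d(165) = 8, d(166) = 4, d(167) = 2, d(168) = 16, d(169) = 3, d(170) = 8, d(171) = 6, d(172) = 6, d(173) = 2, d(174) = 8, d(175) = 6, d(176) = 10, d(177) = 4, d(178) = 4, d(179) = 2, d(180) = 18, d(181) = 2, d(182) = 8, d(183) = 4, d(184) = 8, d(185) = 4, d(186) = 8, d(187) = 4, d(188) = 6, d(189) = 8, d(190) = 8, d(191) = 2, d(192) = 14, d(193) = 2, d(194) = 4, d(195) = 8, d(196) = 9. Summing all 196 values: 1070. (Dirichlet's divisor formula: Σ_{n ≤ x} d(n) = x ln(x) + (2γ − 1) x + O(√x). For x = 196, the asymptotic estimate is ≈ 1064.78.)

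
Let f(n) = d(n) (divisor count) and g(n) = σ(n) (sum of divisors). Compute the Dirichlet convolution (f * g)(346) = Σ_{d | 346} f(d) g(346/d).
(d * σ)(346) = 880

Divisors of 346: [1, 2, 173, 346]. For each d | 346:
  d = 1: d(1) · σ(346/1) = 1 · 522 = 522
  d = 2: d(2) · σ(346/2) = 2 · 174 = 348
  d = 173: d(173) · σ(346/173) = 2 · 3 = 6
  d = 346: d(346) · σ(346/346) = 4 · 1 = 4
Summing: (d * σ)(346) = 522 + 348 + 6 + 4 = 880.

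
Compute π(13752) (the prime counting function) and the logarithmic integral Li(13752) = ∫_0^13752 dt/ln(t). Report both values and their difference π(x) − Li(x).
π(13752) = 1626;  Li(13752) ≈ 1646.26;  π(x) − Li(x) ≈ -20.26.

Direct count of primes ≤ 13752 gives π(13752) = 1626. Numerical evaluation of the logarithmic integral gives Li(13752) ≈ 1646.26. The difference π(x) − Li(x) ≈ -20.26 is typically negative for small/moderate x (Li(x) overestimates), though Littlewood's theorem shows this sign changes infinitely often.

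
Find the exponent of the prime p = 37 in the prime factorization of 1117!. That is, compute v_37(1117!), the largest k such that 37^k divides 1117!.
v_37(1117!) = 30

Legendre's formula: v_p(n!) = Σ_{k ≥ 1} ⌊n / p^k⌋. For p = 37, n = 1117, the terms are:
  ⌊1117/37^1⌋ = ⌊1117/37⌋ = 30
(the next term ⌊1117/37^2⌋ = 0, terminating the sum). Summing: v_37(1117!) = 30 = 30.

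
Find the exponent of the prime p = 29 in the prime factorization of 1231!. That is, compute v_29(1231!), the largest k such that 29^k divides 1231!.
v_29(1231!) = 43

Legendre's formula: v_p(n!) = Σ_{k ≥ 1} ⌊n / p^k⌋. For p = 29, n = 1231, the terms are:
  ⌊1231/29^1⌋ = ⌊1231/29⌋ = 42
  ⌊1231/29^2⌋ = ⌊1231/841⌋ = 1
(the next term ⌊1231/29^3⌋ = 0, terminating the sum). Summing: v_29(1231!) = 42 + 1 = 43.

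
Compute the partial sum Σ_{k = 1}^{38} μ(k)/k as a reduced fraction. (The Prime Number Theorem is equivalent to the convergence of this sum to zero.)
Σ μ(k)/k = 184344882947/7420738134810

Values of μ(k) for 1 ≤ k ≤ 38: μ(1) = 1, μ(2) = -1, μ(3) = -1, μ(5) = -1, μ(6) = 1, μ(7) = -1, μ(10) = 1, μ(11) = -1, μ(13) = -1, μ(14) = 1, μ(15) = 1, μ(17) = -1, μ(19) = -1, μ(21) = 1, μ(22) = 1, μ(23) = -1, μ(26) = 1, μ(29) = -1, μ(30) = -1, μ(31) = -1, μ(33) = 1, μ(34) = 1, μ(35) = 1, μ(37) = -1, μ(38) = 1, with μ = 0 on non-squarefree integers. Summing μ(k)/k for k where μ(k) ≠ 0 gives 184344882947/7420738134810 ≈ 0.0248. (PNT ⟺ this sum → 0 as n → ∞.)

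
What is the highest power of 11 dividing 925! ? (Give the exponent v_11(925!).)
v_11(925!) = 91

Legendre's formula: v_p(n!) = Σ_{k ≥ 1} ⌊n / p^k⌋. For p = 11, n = 925, the terms are:
  ⌊925/11^1⌋ = ⌊925/11⌋ = 84
  ⌊925/11^2⌋ = ⌊925/121⌋ = 7
(the next term ⌊925/11^3⌋ = 0, terminating the sum). Summing: v_11(925!) = 84 + 7 = 91.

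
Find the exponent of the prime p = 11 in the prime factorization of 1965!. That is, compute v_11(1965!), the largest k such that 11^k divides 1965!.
v_11(1965!) = 195

Legendre's formula: v_p(n!) = Σ_{k ≥ 1} ⌊n / p^k⌋. For p = 11, n = 1965, the terms are:
  ⌊1965/11^1⌋ = ⌊1965/11⌋ = 178
  ⌊1965/11^2⌋ = ⌊1965/121⌋ = 16
  ⌊1965/11^3⌋ = ⌊1965/1331⌋ = 1
(the next term ⌊1965/11^4⌋ = 0, terminating the sum). Summing: v_11(1965!) = 178 + 16 + 1 = 195.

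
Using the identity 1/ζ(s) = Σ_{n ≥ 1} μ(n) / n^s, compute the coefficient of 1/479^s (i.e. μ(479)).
μ(479) = -1

Factor n = 479 = 479. μ(n) = 0 if any exponent ≥ 2 (not squarefree); otherwise μ(n) = (−1)^{ω(n)} where ω(n) is the number of distinct prime factors. Applying: μ(479) = -1.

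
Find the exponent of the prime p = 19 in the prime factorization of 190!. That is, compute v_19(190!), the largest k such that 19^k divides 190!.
v_19(190!) = 10

Legendre's formula: v_p(n!) = Σ_{k ≥ 1} ⌊n / p^k⌋. For p = 19, n = 190, the terms are:
  ⌊190/19^1⌋ = ⌊190/19⌋ = 10
(the next term ⌊190/19^2⌋ = 0, terminating the sum). Summing: v_19(190!) = 10 = 10.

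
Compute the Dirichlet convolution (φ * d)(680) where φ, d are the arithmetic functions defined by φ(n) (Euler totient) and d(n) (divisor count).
(φ * d)(680) = 1620

Divisors of 680: [1, 2, 4, 5, 8, 10, 17, 20, 34, 40, 68, 85, 136, 170, 340, 680]. For each d | 680:
  d = 1: φ(1) · d(680/1) = 1 · 16 = 16
  d = 2: φ(2) · d(680/2) = 1 · 12 = 12
  d = 4: φ(4) · d(680/4) = 2 · 8 = 16
  d = 5: φ(5) · d(680/5) = 4 · 8 = 32
  d = 8: φ(8) · d(680/8) = 4 · 4 = 16
  d = 10: φ(10) · d(680/10) = 4 · 6 = 24
  d = 17: φ(17) · d(680/17) = 16 · 8 = 128
  d = 20: φ(20) · d(680/20) = 8 · 4 = 32
  d = 34: φ(34) · d(680/34) = 16 · 6 = 96
  d = 40: φ(40) · d(680/40) = 16 · 2 = 32
  d = 68: φ(68) · d(680/68) = 32 · 4 = 128
  d = 85: φ(85) · d(680/85) = 64 · 4 = 256
  d = 136: φ(136) · d(680/136) = 64 · 2 = 128
  d = 170: φ(170) · d(680/170) = 64 · 3 = 192
  d = 340: φ(340) · d(680/340) = 128 · 2 = 256
  d = 680: φ(680) · d(680/680) = 256 · 1 = 256
Summing: (φ * d)(680) = 16 + 12 + 16 + 32 + 16 + 24 + 128 + 32 + 96 + 32 + 128 + 256 + 128 + 192 + 256 + 256 = 1620.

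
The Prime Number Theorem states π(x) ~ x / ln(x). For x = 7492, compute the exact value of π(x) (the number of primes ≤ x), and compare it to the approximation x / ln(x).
π(7492) = 949;  x/ln(x) ≈ 839.76;  relative error ≈ 11.51%.

Directly count primes up to 7492: π(7492) = 949. The PNT approximation gives 7492/ln(7492) ≈ 7492/8.92159 ≈ 839.76. Relative error (π(x) − x/ln(x)) / π(x) ≈ 11.51%; the approximation is known to undercount slightly (Li(x) is a better estimate).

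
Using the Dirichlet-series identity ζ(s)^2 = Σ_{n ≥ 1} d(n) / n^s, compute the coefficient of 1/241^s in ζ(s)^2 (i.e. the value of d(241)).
d(241) = 2

ζ(s)^2 = (Σ 1/m^s)(Σ 1/k^s). The coefficient of 1/n^s in the product is the number of ordered pairs (m, k) with mk = n, which equals d(n). For n = 241, divisors are [1, 241], so d(241) = 2.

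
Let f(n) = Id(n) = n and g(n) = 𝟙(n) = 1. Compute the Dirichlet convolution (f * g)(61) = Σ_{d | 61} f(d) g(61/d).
(Id * 𝟙)(61) = 62

Divisors of 61: [1, 61]. For each d | 61:
  d = 1: Id(1) · 𝟙(61/1) = 1 · 1 = 1
  d = 61: Id(61) · 𝟙(61/61) = 61 · 1 = 61
Summing: (Id * 𝟙)(61) = 1 + 61 = 62.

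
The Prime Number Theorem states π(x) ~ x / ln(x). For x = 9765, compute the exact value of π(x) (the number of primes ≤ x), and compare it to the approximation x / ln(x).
π(9765) = 1203;  x/ln(x) ≈ 1062.97;  relative error ≈ 11.64%.

Directly count primes up to 9765: π(9765) = 1203. The PNT approximation gives 9765/ln(9765) ≈ 9765/9.18656 ≈ 1062.97. Relative error (π(x) − x/ln(x)) / π(x) ≈ 11.64%; the approximation is known to undercount slightly (Li(x) is a better estimate).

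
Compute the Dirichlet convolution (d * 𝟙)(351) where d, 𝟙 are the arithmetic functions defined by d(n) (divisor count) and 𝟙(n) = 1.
(d * 𝟙)(351) = 30

Divisors of 351: [1, 3, 9, 13, 27, 39, 117, 351]. For each d | 351:
  d = 1: d(1) · 𝟙(351/1) = 1 · 1 = 1
  d = 3: d(3) · 𝟙(351/3) = 2 · 1 = 2
  d = 9: d(9) · 𝟙(351/9) = 3 · 1 = 3
  d = 13: d(13) · 𝟙(351/13) = 2 · 1 = 2
  d = 27: d(27) · 𝟙(351/27) = 4 · 1 = 4
  d = 39: d(39) · 𝟙(351/39) = 4 · 1 = 4
  d = 117: d(117) · 𝟙(351/117) = 6 · 1 = 6
  d = 351: d(351) · 𝟙(351/351) = 8 · 1 = 8
Summing: (d * 𝟙)(351) = 1 + 2 + 3 + 2 + 4 + 4 + 6 + 8 = 30.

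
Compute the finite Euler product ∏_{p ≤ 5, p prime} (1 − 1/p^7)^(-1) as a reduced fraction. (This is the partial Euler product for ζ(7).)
∏ = 2733750000/2711117641

The primes p ≤ 5 are [2, 3, 5]. For each prime, (1 − 1/p^7)^(-1) = p^7 / (p^7 − 1). The product is (1 − 1/2^7)^(-1), (1 − 1/3^7)^(-1), (1 − 1/5^7)^(-1) = ∏ p^7 / (p^7 − 1) = 2733750000/2711117641.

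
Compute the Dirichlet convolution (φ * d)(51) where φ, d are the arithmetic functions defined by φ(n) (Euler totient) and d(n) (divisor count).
(φ * d)(51) = 72

Divisors of 51: [1, 3, 17, 51]. For each d | 51:
  d = 1: φ(1) · d(51/1) = 1 · 4 = 4
  d = 3: φ(3) · d(51/3) = 2 · 2 = 4
  d = 17: φ(17) · d(51/17) = 16 · 2 = 32
  d = 51: φ(51) · d(51/51) = 32 · 1 = 32
Summing: (φ * d)(51) = 4 + 4 + 32 + 32 = 72.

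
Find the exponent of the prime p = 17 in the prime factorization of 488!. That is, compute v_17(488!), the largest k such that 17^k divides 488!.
v_17(488!) = 29

Legendre's formula: v_p(n!) = Σ_{k ≥ 1} ⌊n / p^k⌋. For p = 17, n = 488, the terms are:
  ⌊488/17^1⌋ = ⌊488/17⌋ = 28
  ⌊488/17^2⌋ = ⌊488/289⌋ = 1
(the next term ⌊488/17^3⌋ = 0, terminating the sum). Summing: v_17(488!) = 28 + 1 = 29.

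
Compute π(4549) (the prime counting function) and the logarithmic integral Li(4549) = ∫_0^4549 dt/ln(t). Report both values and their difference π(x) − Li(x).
π(4549) = 617;  Li(4549) ≈ 631.04;  π(x) − Li(x) ≈ -14.04.

Direct count of primes ≤ 4549 gives π(4549) = 617. Numerical evaluation of the logarithmic integral gives Li(4549) ≈ 631.04. The difference π(x) − Li(x) ≈ -14.04 is typically negative for small/moderate x (Li(x) overestimates), though Littlewood's theorem shows this sign changes infinitely often.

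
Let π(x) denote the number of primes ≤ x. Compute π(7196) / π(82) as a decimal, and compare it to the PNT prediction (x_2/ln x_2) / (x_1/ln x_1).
π(7196)/π(82) = 919/22 ≈ 41.7727;  PNT prediction ≈ 43.5429.

π(82) = 22 and π(7196) = 919, so π(7196)/π(82) ≈ 41.7727. The PNT-predicted ratio is (7196/ln(7196)) / (82/ln(82)) ≈ 43.5429. The two agree to within a few percent, as expected.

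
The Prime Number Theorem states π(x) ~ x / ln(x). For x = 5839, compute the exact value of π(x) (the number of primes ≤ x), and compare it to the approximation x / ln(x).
π(5839) = 766;  x/ln(x) ≈ 673.29;  relative error ≈ 12.10%.

Directly count primes up to 5839: π(5839) = 766. The PNT approximation gives 5839/ln(5839) ≈ 5839/8.67231 ≈ 673.29. Relative error (π(x) − x/ln(x)) / π(x) ≈ 12.10%; the approximation is known to undercount slightly (Li(x) is a better estimate).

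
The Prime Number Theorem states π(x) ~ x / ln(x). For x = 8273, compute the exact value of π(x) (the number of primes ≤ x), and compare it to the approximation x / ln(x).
π(8273) = 1038;  x/ln(x) ≈ 917.11;  relative error ≈ 11.65%.

Directly count primes up to 8273: π(8273) = 1038. The PNT approximation gives 8273/ln(8273) ≈ 8273/9.02075 ≈ 917.11. Relative error (π(x) − x/ln(x)) / π(x) ≈ 11.65%; the approximation is known to undercount slightly (Li(x) is a better estimate).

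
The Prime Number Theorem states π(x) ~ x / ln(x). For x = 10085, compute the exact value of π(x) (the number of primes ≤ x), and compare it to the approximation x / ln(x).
π(10085) = 1237;  x/ln(x) ≈ 1093.96;  relative error ≈ 11.56%.

Directly count primes up to 10085: π(10085) = 1237. The PNT approximation gives 10085/ln(10085) ≈ 10085/9.21880 ≈ 1093.96. Relative error (π(x) − x/ln(x)) / π(x) ≈ 11.56%; the approximation is known to undercount slightly (Li(x) is a better estimate).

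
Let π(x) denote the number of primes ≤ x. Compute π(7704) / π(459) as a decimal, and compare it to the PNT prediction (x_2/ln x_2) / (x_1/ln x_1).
π(7704)/π(459) = 978/88 ≈ 11.1136;  PNT prediction ≈ 11.4947.

π(459) = 88 and π(7704) = 978, so π(7704)/π(459) ≈ 11.1136. The PNT-predicted ratio is (7704/ln(7704)) / (459/ln(459)) ≈ 11.4947. The two agree to within a few percent, as expected.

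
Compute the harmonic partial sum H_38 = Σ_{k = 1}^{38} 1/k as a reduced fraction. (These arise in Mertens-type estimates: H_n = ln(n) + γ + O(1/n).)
H_38 = 2053580969474233/485721041551200

Direct summation: H_38 = 1 + 1/2 + ... + 1/38. The least common denominator is lcm(1, ..., 38) = 5342931457063200; over this denominator the numerator is 5342931457063200 + 2671465728531600 + 1780977152354400 + 1335732864265800 + 1068586291412640 + 890488576177200 + 763275922437600 + 667866432132900 + 593659050784800 + 534293145706320 + 485721041551200 + 445244288088600 + 410994727466400 + 381637961218800 + 356195430470880 + 333933216066450 + 314290085709600 + 296829525392400 + 281206918792800 + 267146572853160 + 254425307479200 + 242860520775600 + 232301367698400 + 222622144044300 + 213717258282528 + 205497363733200 + 197886350261600 + 190818980609400 + 184239015760800 + 178097715235440 + 172352627647200 + 166966608033225 + 161907013850400 + 157145042854800 + 152655184487520 + 148414762696200 + 144403552893600 + 140603459396400 = 22589390664216563, so H_38 = 22589390664216563/5342931457063200; reducing by gcd(22589390664216563, 5342931457063200) = 11 gives 2053580969474233/485721041551200 ≈ 4.22790. (The PNT-adjacent estimate ln(38) + γ ≈ 4.21480 matches within O(1/n).)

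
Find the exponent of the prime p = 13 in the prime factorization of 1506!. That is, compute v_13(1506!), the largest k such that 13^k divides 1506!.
v_13(1506!) = 123

Legendre's formula: v_p(n!) = Σ_{k ≥ 1} ⌊n / p^k⌋. For p = 13, n = 1506, the terms are:
  ⌊1506/13^1⌋ = ⌊1506/13⌋ = 115
  ⌊1506/13^2⌋ = ⌊1506/169⌋ = 8
(the next term ⌊1506/13^3⌋ = 0, terminating the sum). Summing: v_13(1506!) = 115 + 8 = 123.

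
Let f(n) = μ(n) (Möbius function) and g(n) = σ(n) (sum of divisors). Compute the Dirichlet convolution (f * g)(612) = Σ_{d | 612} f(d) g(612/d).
(μ * σ)(612) = 612

Divisors of 612: [1, 2, 3, 4, 6, 9, 12, 17, 18, 34, 36, 51, 68, 102, 153, 204, 306, 612]. For each d | 612:
  d = 1: μ(1) · σ(612/1) = 1 · 1638 = 1638
  d = 2: μ(2) · σ(612/2) = -1 · 702 = -702
  d = 3: μ(3) · σ(612/3) = -1 · 504 = -504
  d = 4: μ(4) · σ(612/4) = 0 · 234 = 0
  d = 6: μ(6) · σ(612/6) = 1 · 216 = 216
  d = 9: μ(9) · σ(612/9) = 0 · 126 = 0
  d = 12: μ(12) · σ(612/12) = 0 · 72 = 0
  d = 17: μ(17) · σ(612/17) = -1 · 91 = -91
  d = 18: μ(18) · σ(612/18) = 0 · 54 = 0
  d = 34: μ(34) · σ(612/34) = 1 · 39 = 39
  d = 36: μ(36) · σ(612/36) = 0 · 18 = 0
  d = 51: μ(51) · σ(612/51) = 1 · 28 = 28
  d = 68: μ(68) · σ(612/68) = 0 · 13 = 0
  d = 102: μ(102) · σ(612/102) = -1 · 12 = -12
  d = 153: μ(153) · σ(612/153) = 0 · 7 = 0
  d = 204: μ(204) · σ(612/204) = 0 · 4 = 0
  d = 306: μ(306) · σ(612/306) = 0 · 3 = 0
  d = 612: μ(612) · σ(612/612) = 0 · 1 = 0
Summing: (μ * σ)(612) = 1638 + -702 + -504 + 0 + 216 + 0 + 0 + -91 + 0 + 39 + 0 + 28 + 0 + -12 + 0 + 0 + 0 + 0 = 612.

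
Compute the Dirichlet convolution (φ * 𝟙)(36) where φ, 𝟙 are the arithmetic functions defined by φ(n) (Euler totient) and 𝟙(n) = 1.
(φ * 𝟙)(36) = 36

Divisors of 36: [1, 2, 3, 4, 6, 9, 12, 18, 36]. For each d | 36:
  d = 1: φ(1) · 𝟙(36/1) = 1 · 1 = 1
  d = 2: φ(2) · 𝟙(36/2) = 1 · 1 = 1
  d = 3: φ(3) · 𝟙(36/3) = 2 · 1 = 2
  d = 4: φ(4) · 𝟙(36/4) = 2 · 1 = 2
  d = 6: φ(6) · 𝟙(36/6) = 2 · 1 = 2
  d = 9: φ(9) · 𝟙(36/9) = 6 · 1 = 6
  d = 12: φ(12) · 𝟙(36/12) = 4 · 1 = 4
  d = 18: φ(18) · 𝟙(36/18) = 6 · 1 = 6
  d = 36: φ(36) · 𝟙(36/36) = 12 · 1 = 12
Summing: (φ * 𝟙)(36) = 1 + 1 + 2 + 2 + 2 + 6 + 4 + 6 + 12 = 36.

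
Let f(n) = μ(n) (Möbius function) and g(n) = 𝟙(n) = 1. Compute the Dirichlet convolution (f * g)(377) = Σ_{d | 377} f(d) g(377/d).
(μ * 𝟙)(377) = 0

Divisors of 377: [1, 13, 29, 377]. For each d | 377:
  d = 1: μ(1) · 𝟙(377/1) = 1 · 1 = 1
  d = 13: μ(13) · 𝟙(377/13) = -1 · 1 = -1
  d = 29: μ(29) · 𝟙(377/29) = -1 · 1 = -1
  d = 377: μ(377) · 𝟙(377/377) = 1 · 1 = 1
Summing: (μ * 𝟙)(377) = 1 + -1 + -1 + 1 = 0.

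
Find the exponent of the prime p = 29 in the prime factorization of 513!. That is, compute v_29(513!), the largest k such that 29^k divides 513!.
v_29(513!) = 17

Legendre's formula: v_p(n!) = Σ_{k ≥ 1} ⌊n / p^k⌋. For p = 29, n = 513, the terms are:
  ⌊513/29^1⌋ = ⌊513/29⌋ = 17
(the next term ⌊513/29^2⌋ = 0, terminating the sum). Summing: v_29(513!) = 17 = 17.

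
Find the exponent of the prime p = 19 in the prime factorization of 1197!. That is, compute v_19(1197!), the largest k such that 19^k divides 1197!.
v_19(1197!) = 66

Legendre's formula: v_p(n!) = Σ_{k ≥ 1} ⌊n / p^k⌋. For p = 19, n = 1197, the terms are:
  ⌊1197/19^1⌋ = ⌊1197/19⌋ = 63
  ⌊1197/19^2⌋ = ⌊1197/361⌋ = 3
(the next term ⌊1197/19^3⌋ = 0, terminating the sum). Summing: v_19(1197!) = 63 + 3 = 66.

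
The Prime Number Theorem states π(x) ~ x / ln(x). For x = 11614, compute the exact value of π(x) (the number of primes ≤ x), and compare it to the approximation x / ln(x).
π(11614) = 1396;  x/ln(x) ≈ 1240.82;  relative error ≈ 11.12%.

Directly count primes up to 11614: π(11614) = 1396. The PNT approximation gives 11614/ln(11614) ≈ 11614/9.35997 ≈ 1240.82. Relative error (π(x) − x/ln(x)) / π(x) ≈ 11.12%; the approximation is known to undercount slightly (Li(x) is a better estimate).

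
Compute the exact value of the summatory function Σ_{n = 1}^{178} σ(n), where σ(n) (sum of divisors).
Σ_{n ≤ 178} σ(n) = 26094

Compute σ(n) for each 1 ≤ n ≤ 178: σ(1) = 1, σ(2) = 3, σ(3) = 4, σ(4) = 7, σ(5) = 6, σ(6) = 12, σ(7) = 8, σ(8) = 15, σ(9) = 13, σ(10) = 18, σ(11) = 12, σ(12) = 28, σ(13) = 14, σ(14) = 24, σ(15) = 24, σ(16) = 31, σ(17) = 18, σ(18) = 39, σ(19) = 20, σ(20) = 42, σ(21) = 32, σ(22) = 36, σ(23) = 24, σ(24) = 60, σ(25) = 31, σ(26) = 42, σ(27) = 40, σ(28) = 56, σ(29) = 30, σ(30) = 72, σ(31) = 32, σ(32) = 63, σ(33) = 48, σ(34) = 54, σ(35) = 48, σ(36) = 91, σ(37) = 38, σ(38) = 60, σ(39) = 56, σ(40) = 90, σ(41) = 42, σ(42) = 96, σ(43) = 44, σ(44) = 84, σ(45) = 78, σ(46) = 72, σ(47) = 48, σ(48) = 124, σ(49) = 57, σ(50) = 93, σ(51) = 72, σ(52) = 98, σ(53) = 54, σ(54) = 120, σ(55) = 72, σ(56) = 120, σ(57) = 80, σ(58) = 90, σ(59) = 60, σ(60) = 168, σ(61) = 62, σ(62) = 96, σ(63) = 104, σ(64) = 127, σ(65) = 84, σ(66) = 144, σ(67) = 68, σ(68) = 126, σ(69) = 96, σ(70) = 144, σ(71) = 72, σ(72) = 195, σ(73) = 74, σ(74) = 114, σ(75) = 124, σ(76) = 140, σ(77) = 96, σ(78) = 168, σ(79) = 80, σ(80) = 186, σ(81) = 121, σ(82) = 126, σ(83) = 84, σ(84) = 224, σ(85) = 108, σ(86) = 132, σ(87) = 120, σ(88) = 180, σ(89) = 90, σ(90) = 234, σ(91) = 112, σ(92) = 168, σ(93) = 128, σ(94) = 144, σ(95) = 120, σ(96) = 252, σ(97) = 98, σ(98) = 171, σ(99) = 156, σ(100) = 217, σ(101) = 102, σ(102) = 216, σ(103) = 104, σ(104) = 210, σ(105) = 192, σ(106) = 162, σ(107) = 108, σ(108) = 280, σ(109) = 110, σ(110) = 216, σ(111) = 152, σ(112) = 248, σ(113) = 114, σ(114) = 240, σ(115) = 144, σ(116) = 210, σ(117) = 182, σ(118) = 180, σ(119) = 144, σ(120) = 360, σ(121) = 133, σ(122) = 186, σ(123) = 168, σ(124) = 224, σ(125) = 156, σ(126) = 312, σ(127) = 128, σ(128) = 255, σ(129) = 176, σ(130) = 252, σ(131) = 132, σ(132) = 336, σ(133) = 160, σ(134) = 204, σ(135) = 240, σ(136) = 270, σ(137) = 138, σ(138) = 288, σ(139) = 140, σ(140) = 336, σ(141) = 192, σ(142) = 216, σ(143) = 168, σ(144) = 403, σ(145) = 180, σ(146) = 222, σ(147) = 228, σ(148) = 266, σ(149) = 150, σ(150) = 372, σ(151) = 152, σ(152) = 300, σ(153) = 234, σ(154) = 288, σ(155) = 192, σ(156) = 392, σ(157) = 158, σ(158) = 240, σ(159) = 216, σ(160) = 378, σ(161) = 192, σ(162) = 363, σ(163) = 164, σ(164) = 294, σ(165) = 288, σ(166) = 252, σ(167) = 168, σ(168) = 480, σ(169) = 183, σ(170) = 324, σ(171) = 260, σ(172) = 308, σ(173) = 174, σ(174) = 360, σ(175) = 248, σ(176) = 372, σ(177) = 240, σ(178) = 270. Summing all 178 values: 26094. (Average order: Σ_{n ≤ x} σ(n) ~ (π²/12) x². For x = 178, (π²/12)·178² ≈ 26059.05.)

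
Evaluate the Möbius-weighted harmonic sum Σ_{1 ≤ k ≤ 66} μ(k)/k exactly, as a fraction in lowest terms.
Σ μ(k)/k = 316998129951549613081/19548063559901161830545

Values of μ(k) for 1 ≤ k ≤ 66: μ(1) = 1, μ(2) = -1, μ(3) = -1, μ(5) = -1, μ(6) = 1, μ(7) = -1, μ(10) = 1, μ(11) = -1, μ(13) = -1, μ(14) = 1, μ(15) = 1, μ(17) = -1, μ(19) = -1, μ(21) = 1, μ(22) = 1, μ(23) = -1, μ(26) = 1, μ(29) = -1, μ(30) = -1, μ(31) = -1, μ(33) = 1, μ(34) = 1, μ(35) = 1, μ(37) = -1, μ(38) = 1, μ(39) = 1, μ(41) = -1, μ(42) = -1, μ(43) = -1, μ(46) = 1, μ(47) = -1, μ(51) = 1, μ(53) = -1, μ(55) = 1, μ(57) = 1, μ(58) = 1, μ(59) = -1, μ(61) = -1, μ(62) = 1, μ(65) = 1, μ(66) = -1, with μ = 0 on non-squarefree integers. Summing μ(k)/k for k where μ(k) ≠ 0 gives 316998129951549613081/19548063559901161830545 ≈ 0.0162. (PNT ⟺ this sum → 0 as n → ∞.)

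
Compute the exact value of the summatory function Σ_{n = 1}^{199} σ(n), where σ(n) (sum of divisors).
Σ_{n ≤ 199} σ(n) = 32579

Compute σ(n) for each 1 ≤ n ≤ 199: σ(1) = 1, σ(2) = 3, σ(3) = 4, σ(4) = 7, σ(5) = 6, σ(6) = 12, σ(7) = 8, σ(8) = 15, σ(9) = 13, σ(10) = 18, σ(11) = 12, σ(12) = 28, σ(13) = 14, σ(14) = 24, σ(15) = 24, σ(16) = 31, σ(17) = 18, σ(18) = 39, σ(19) = 20, σ(20) = 42, σ(21) = 32, σ(22) = 36, σ(23) = 24, σ(24) = 60, σ(25) = 31, σ(26) = 42, σ(27) = 40, σ(28) = 56, σ(29) = 30, σ(30) = 72, σ(31) = 32, σ(32) = 63, σ(33) = 48, σ(34) = 54, σ(35) = 48, σ(36) = 91, σ(37) = 38, σ(38) = 60, σ(39) = 56, σ(40) = 90, σ(41) = 42, σ(42) = 96, σ(43) = 44, σ(44) = 84, σ(45) = 78, σ(46) = 72, σ(47) = 48, σ(48) = 124, σ(49) = 57, σ(50) = 93, σ(51) = 72, σ(52) = 98, σ(53) = 54, σ(54) = 120, σ(55) = 72, σ(56) = 120, σ(57) = 80, σ(58) = 90, σ(59) = 60, σ(60) = 168, σ(61) = 62, σ(62) = 96, σ(63) = 104, σ(64) = 127, σ(65) = 84, σ(66) = 144, σ(67) = 68, σ(68) = 126, σ(69) = 96, σ(70) = 144, σ(71) = 72, σ(72) = 195, σ(73) = 74, σ(74) = 114, σ(75) = 124, σ(76) = 140, σ(77) = 96, σ(78) = 168, σ(79) = 80, σ(80) = 186, σ(81) = 121, σ(82) = 126, σ(83) = 84, σ(84) = 224, σ(85) = 108, σ(86) = 132, σ(87) = 120, σ(88) = 180, σ(89) = 90, σ(90) = 234, σ(91) = 112, σ(92) = 168, σ(93) = 128, σ(94) = 144, σ(95) = 120, σ(96) = 252, σ(97) = 98, σ(98) = 171, σ(99) = 156, σ(100) = 217, σ(101) = 102, σ(102) = 216, σ(103) = 104, σ(104) = 210, σ(105) = 192, σ(106) = 162, σ(107) = 108, σ(108) = 280, σ(109) = 110, σ(110) = 216, σ(111) = 152, σ(112) = 248, σ(113) = 114, σ(114) = 240, σ(115) = 144, σ(116) = 210, σ(117) = 182, σ(118) = 180, σ(119) = 144, σ(120) = 360, σ(121) = 133, σ(122) = 186, σ(123) = 168, σ(124) = 224, σ(125) = 156, σ(126) = 312, σ(127) = 128, σ(128) = 255, σ(129) = 176, σ(130) = 252, σ(131) = 132, σ(132) = 336, σ(133) = 160, σ(134) = 204, σ(135) = 240, σ(136) = 270, σ(137) = 138, σ(138) = 288, σ(139) = 140, σ(140) = 336, σ(141) = 192, σ(142) = 216, σ(143) = 168, σ(144) = 403, σ(145) = 180, σ(146) = 222, σ(147) = 228, σ(148) = 266, σ(149) = 150, σ(150) = 372, σ(151) = 152, σ(152) = 300, σ(153) = 234, σ(154) = 288, σ(155) = 192, σ(156) = 392, σ(157) = 158, σ(158) = 240, σ(159) = 216, σ(160) = 378, σ(161) = 192, σ(162) = 363, σ(163) = 164, σ(164) = 294, σ(165) = 288, σ(166) = 252, σ(167) = 168, σ(168) = 480, σ(169) = 183, σ(170) = 324, σ(171) = 260, σ(172) = 308, σ(173) = 174, σ(174) = 360, σ(175) = 248, σ(176) = 372, σ(177) = 240, σ(178) = 270, σ(179) = 180, σ(180) = 546, σ(181) = 182, σ(182) = 336, σ(183) = 248, σ(184) = 360, σ(185) = 228, σ(186) = 384, σ(187) = 216, σ(188) = 336, σ(189) = 320, σ(190) = 360, σ(191) = 192, σ(192) = 508, σ(193) = 194, σ(194) = 294, σ(195) = 336, σ(196) = 399, σ(197) = 198, σ(198) = 468, σ(199) = 200. Summing all 199 values: 32579. (Average order: Σ_{n ≤ x} σ(n) ~ (π²/12) x². For x = 199, (π²/12)·199² ≈ 32570.52.)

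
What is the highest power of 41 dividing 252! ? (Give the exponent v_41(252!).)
v_41(252!) = 6

Legendre's formula: v_p(n!) = Σ_{k ≥ 1} ⌊n / p^k⌋. For p = 41, n = 252, the terms are:
  ⌊252/41^1⌋ = ⌊252/41⌋ = 6
(the next term ⌊252/41^2⌋ = 0, terminating the sum). Summing: v_41(252!) = 6 = 6.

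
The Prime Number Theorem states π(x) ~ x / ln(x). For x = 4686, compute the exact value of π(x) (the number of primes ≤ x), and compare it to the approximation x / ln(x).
π(4686) = 633;  x/ln(x) ≈ 554.40;  relative error ≈ 12.42%.

Directly count primes up to 4686: π(4686) = 633. The PNT approximation gives 4686/ln(4686) ≈ 4686/8.45233 ≈ 554.40. Relative error (π(x) − x/ln(x)) / π(x) ≈ 12.42%; the approximation is known to undercount slightly (Li(x) is a better estimate).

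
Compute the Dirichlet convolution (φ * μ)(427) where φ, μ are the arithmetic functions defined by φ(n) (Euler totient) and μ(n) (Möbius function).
(φ * μ)(427) = 295

Divisors of 427: [1, 7, 61, 427]. For each d | 427:
  d = 1: φ(1) · μ(427/1) = 1 · 1 = 1
  d = 7: φ(7) · μ(427/7) = 6 · -1 = -6
  d = 61: φ(61) · μ(427/61) = 60 · -1 = -60
  d = 427: φ(427) · μ(427/427) = 360 · 1 = 360
Summing: (φ * μ)(427) = 1 + -6 + -60 + 360 = 295.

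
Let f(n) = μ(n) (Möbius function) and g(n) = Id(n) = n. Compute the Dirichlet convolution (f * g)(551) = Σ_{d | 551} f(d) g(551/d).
(μ * Id)(551) = 504

Divisors of 551: [1, 19, 29, 551]. For each d | 551:
  d = 1: μ(1) · Id(551/1) = 1 · 551 = 551
  d = 19: μ(19) · Id(551/19) = -1 · 29 = -29
  d = 29: μ(29) · Id(551/29) = -1 · 19 = -19
  d = 551: μ(551) · Id(551/551) = 1 · 1 = 1
Summing: (μ * Id)(551) = 551 + -29 + -19 + 1 = 504.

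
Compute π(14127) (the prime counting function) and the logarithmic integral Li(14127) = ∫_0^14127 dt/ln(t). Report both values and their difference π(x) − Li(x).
π(14127) = 1663;  Li(14127) ≈ 1685.56;  π(x) − Li(x) ≈ -22.56.

Direct count of primes ≤ 14127 gives π(14127) = 1663. Numerical evaluation of the logarithmic integral gives Li(14127) ≈ 1685.56. The difference π(x) − Li(x) ≈ -22.56 is typically negative for small/moderate x (Li(x) overestimates), though Littlewood's theorem shows this sign changes infinitely often.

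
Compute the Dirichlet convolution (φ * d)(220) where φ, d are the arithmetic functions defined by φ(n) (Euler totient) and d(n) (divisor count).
(φ * d)(220) = 504

Divisors of 220: [1, 2, 4, 5, 10, 11, 20, 22, 44, 55, 110, 220]. For each d | 220:
  d = 1: φ(1) · d(220/1) = 1 · 12 = 12
  d = 2: φ(2) · d(220/2) = 1 · 8 = 8
  d = 4: φ(4) · d(220/4) = 2 · 4 = 8
  d = 5: φ(5) · d(220/5) = 4 · 6 = 24
  d = 10: φ(10) · d(220/10) = 4 · 4 = 16
  d = 11: φ(11) · d(220/11) = 10 · 6 = 60
  d = 20: φ(20) · d(220/20) = 8 · 2 = 16
  d = 22: φ(22) · d(220/22) = 10 · 4 = 40
  d = 44: φ(44) · d(220/44) = 20 · 2 = 40
  d = 55: φ(55) · d(220/55) = 40 · 3 = 120
  d = 110: φ(110) · d(220/110) = 40 · 2 = 80
  d = 220: φ(220) · d(220/220) = 80 · 1 = 80
Summing: (φ * d)(220) = 12 + 8 + 8 + 24 + 16 + 60 + 16 + 40 + 40 + 120 + 80 + 80 = 504.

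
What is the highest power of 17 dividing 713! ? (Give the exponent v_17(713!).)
v_17(713!) = 43

Legendre's formula: v_p(n!) = Σ_{k ≥ 1} ⌊n / p^k⌋. For p = 17, n = 713, the terms are:
  ⌊713/17^1⌋ = ⌊713/17⌋ = 41
  ⌊713/17^2⌋ = ⌊713/289⌋ = 2
(the next term ⌊713/17^3⌋ = 0, terminating the sum). Summing: v_17(713!) = 41 + 2 = 43.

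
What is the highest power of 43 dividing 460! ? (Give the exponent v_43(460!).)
v_43(460!) = 10

Legendre's formula: v_p(n!) = Σ_{k ≥ 1} ⌊n / p^k⌋. For p = 43, n = 460, the terms are:
  ⌊460/43^1⌋ = ⌊460/43⌋ = 10
(the next term ⌊460/43^2⌋ = 0, terminating the sum). Summing: v_43(460!) = 10 = 10.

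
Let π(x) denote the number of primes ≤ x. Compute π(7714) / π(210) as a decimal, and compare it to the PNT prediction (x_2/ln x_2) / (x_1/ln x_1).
π(7714)/π(210) = 978/46 ≈ 21.2609;  PNT prediction ≈ 21.9441.

π(210) = 46 and π(7714) = 978, so π(7714)/π(210) ≈ 21.2609. The PNT-predicted ratio is (7714/ln(7714)) / (210/ln(210)) ≈ 21.9441. The two agree to within a few percent, as expected.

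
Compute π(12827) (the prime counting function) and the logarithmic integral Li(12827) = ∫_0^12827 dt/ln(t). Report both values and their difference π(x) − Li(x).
π(12827) = 1529;  Li(12827) ≈ 1548.83;  π(x) − Li(x) ≈ -19.83.

Direct count of primes ≤ 12827 gives π(12827) = 1529. Numerical evaluation of the logarithmic integral gives Li(12827) ≈ 1548.83. The difference π(x) − Li(x) ≈ -19.83 is typically negative for small/moderate x (Li(x) overestimates), though Littlewood's theorem shows this sign changes infinitely often.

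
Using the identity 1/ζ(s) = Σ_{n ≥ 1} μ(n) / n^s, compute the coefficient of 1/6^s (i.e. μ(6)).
μ(6) = 1

Factor n = 6 = 2 · 3. μ(n) = 0 if any exponent ≥ 2 (not squarefree); otherwise μ(n) = (−1)^{ω(n)} where ω(n) is the number of distinct prime factors. Applying: μ(6) = 1.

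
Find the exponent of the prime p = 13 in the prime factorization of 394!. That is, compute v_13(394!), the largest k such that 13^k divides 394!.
v_13(394!) = 32

Legendre's formula: v_p(n!) = Σ_{k ≥ 1} ⌊n / p^k⌋. For p = 13, n = 394, the terms are:
  ⌊394/13^1⌋ = ⌊394/13⌋ = 30
  ⌊394/13^2⌋ = ⌊394/169⌋ = 2
(the next term ⌊394/13^3⌋ = 0, terminating the sum). Summing: v_13(394!) = 30 + 2 = 32.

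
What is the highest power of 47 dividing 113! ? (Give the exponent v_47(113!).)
v_47(113!) = 2

Legendre's formula: v_p(n!) = Σ_{k ≥ 1} ⌊n / p^k⌋. For p = 47, n = 113, the terms are:
  ⌊113/47^1⌋ = ⌊113/47⌋ = 2
(the next term ⌊113/47^2⌋ = 0, terminating the sum). Summing: v_47(113!) = 2 = 2.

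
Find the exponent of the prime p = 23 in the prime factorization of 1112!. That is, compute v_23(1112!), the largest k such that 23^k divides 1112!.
v_23(1112!) = 50

Legendre's formula: v_p(n!) = Σ_{k ≥ 1} ⌊n / p^k⌋. For p = 23, n = 1112, the terms are:
  ⌊1112/23^1⌋ = ⌊1112/23⌋ = 48
  ⌊1112/23^2⌋ = ⌊1112/529⌋ = 2
(the next term ⌊1112/23^3⌋ = 0, terminating the sum). Summing: v_23(1112!) = 48 + 2 = 50.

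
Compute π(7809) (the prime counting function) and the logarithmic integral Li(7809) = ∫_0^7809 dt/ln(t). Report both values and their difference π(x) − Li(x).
π(7809) = 987;  Li(7809) ≈ 1005.14;  π(x) − Li(x) ≈ -18.14.

Direct count of primes ≤ 7809 gives π(7809) = 987. Numerical evaluation of the logarithmic integral gives Li(7809) ≈ 1005.14. The difference π(x) − Li(x) ≈ -18.14 is typically negative for small/moderate x (Li(x) overestimates), though Littlewood's theorem shows this sign changes infinitely often.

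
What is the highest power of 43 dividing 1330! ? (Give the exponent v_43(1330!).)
v_43(1330!) = 30

Legendre's formula: v_p(n!) = Σ_{k ≥ 1} ⌊n / p^k⌋. For p = 43, n = 1330, the terms are:
  ⌊1330/43^1⌋ = ⌊1330/43⌋ = 30
(the next term ⌊1330/43^2⌋ = 0, terminating the sum). Summing: v_43(1330!) = 30 = 30.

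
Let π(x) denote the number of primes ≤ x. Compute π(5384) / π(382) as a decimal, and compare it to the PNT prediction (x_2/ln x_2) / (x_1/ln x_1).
π(5384)/π(382) = 709/75 ≈ 9.4533;  PNT prediction ≈ 9.7537.

π(382) = 75 and π(5384) = 709, so π(5384)/π(382) ≈ 9.4533. The PNT-predicted ratio is (5384/ln(5384)) / (382/ln(382)) ≈ 9.7537. The two agree to within a few percent, as expected.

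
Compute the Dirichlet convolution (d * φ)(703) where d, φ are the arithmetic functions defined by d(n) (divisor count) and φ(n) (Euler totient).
(d * φ)(703) = 760

Divisors of 703: [1, 19, 37, 703]. For each d | 703:
  d = 1: d(1) · φ(703/1) = 1 · 648 = 648
  d = 19: d(19) · φ(703/19) = 2 · 36 = 72
  d = 37: d(37) · φ(703/37) = 2 · 18 = 36
  d = 703: d(703) · φ(703/703) = 4 · 1 = 4
Summing: (d * φ)(703) = 648 + 72 + 36 + 4 = 760.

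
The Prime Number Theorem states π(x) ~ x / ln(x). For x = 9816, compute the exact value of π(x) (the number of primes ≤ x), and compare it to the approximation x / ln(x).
π(9816) = 1210;  x/ln(x) ≈ 1067.91;  relative error ≈ 11.74%.

Directly count primes up to 9816: π(9816) = 1210. The PNT approximation gives 9816/ln(9816) ≈ 9816/9.19177 ≈ 1067.91. Relative error (π(x) − x/ln(x)) / π(x) ≈ 11.74%; the approximation is known to undercount slightly (Li(x) is a better estimate).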